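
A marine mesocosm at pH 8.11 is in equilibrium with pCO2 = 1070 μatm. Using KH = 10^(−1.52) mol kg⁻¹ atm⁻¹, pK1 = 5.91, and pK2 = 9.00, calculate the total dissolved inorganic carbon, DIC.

DIC = 5.81 mmol/kg

[CO2*] = KH · pCO2 = 10^(−1.52) × 1070×10^-6 = 3.231×10^-5 mol/kg
α₀ = 1/(1 + K1/[H⁺] + K1K2/[H⁺]²) = 1/(1 + 10^+2.20 + 10^+1.31) = 0.005558
DIC = [CO2*]/α₀ = 3.231×10^-5 / 0.005558 = 5.81 mmol/kg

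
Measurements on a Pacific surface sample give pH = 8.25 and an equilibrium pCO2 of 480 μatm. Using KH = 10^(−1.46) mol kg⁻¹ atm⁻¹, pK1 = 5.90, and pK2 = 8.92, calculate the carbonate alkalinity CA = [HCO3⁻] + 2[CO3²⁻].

CA = 5.32 mmol/kg

[CO2*] = KH · pCO2 = 10^(−1.46) × 480×10^-6 = 1.664×10^-5 mol/kg
α₀ = 1/(1 + K1/[H⁺] + K1K2/[H⁺]²) = 1/(1 + 10^+2.35 + 10^+1.68) = 0.003667
DIC = [CO2*]/α₀ = 1.664×10^-5 / 0.003667 = 4.539 mmol/kg
CA = (α₁ + 2α₂)·DIC = (0.8208 + 2×0.1755) × 4.539 = 5.32 mmol/kg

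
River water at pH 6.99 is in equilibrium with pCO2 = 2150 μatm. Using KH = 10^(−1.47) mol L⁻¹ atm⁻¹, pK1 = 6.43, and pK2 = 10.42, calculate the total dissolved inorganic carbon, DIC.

[CO2*] = KH · pCO2 = 10^(−1.47) × 2150×10^-6 = 7.285×10^-5 mol/L
α₀ = 1/(1 + K1/[H⁺] + K1K2/[H⁺]²) = 1/(1 + 10^+0.56 + 10^-2.87) = 0.2159
DIC = [CO2*]/α₀ = 7.285×10^-5 / 0.2159 = 0.337 mmol/L

DIC = 0.337 mmol/L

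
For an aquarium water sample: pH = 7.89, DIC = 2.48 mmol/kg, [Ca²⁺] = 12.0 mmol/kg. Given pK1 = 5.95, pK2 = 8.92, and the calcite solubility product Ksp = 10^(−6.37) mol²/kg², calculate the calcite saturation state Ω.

α₂ = 1 / (1 + [H⁺]/K2 + [H⁺]²/(K1K2)) = 1 / (1 + 10^+1.03 + 10^-0.91)
   = 1 / (1 + 10.715 + 0.12303) = 1/11.838 = 0.08447
[CO3²⁻] = α₂ × DIC = 0.08447 × 2.48 = 0.2095 mmol/kg
Ksp = 10^(−6.37) = 4.266×10^-7
Ω = [Ca²⁺][CO3²⁻]/Ksp = (12.0×10^-3)(2.095×10^-4) / 4.266×10^-7 = 5.89

Ω = 5.89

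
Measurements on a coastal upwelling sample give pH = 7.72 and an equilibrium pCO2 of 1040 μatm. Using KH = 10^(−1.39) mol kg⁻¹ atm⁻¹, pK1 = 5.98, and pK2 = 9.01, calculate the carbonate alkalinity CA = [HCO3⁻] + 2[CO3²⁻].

CA = 2.57 mmol/kg

[CO2*] = KH · pCO2 = 10^(−1.39) × 1040×10^-6 = 4.237×10^-5 mol/kg
α₀ = 1/(1 + K1/[H⁺] + K1K2/[H⁺]²) = 1/(1 + 10^+1.74 + 10^+0.45) = 0.01701
DIC = [CO2*]/α₀ = 4.237×10^-5 / 0.01701 = 2.490 mmol/kg
CA = (α₁ + 2α₂)·DIC = (0.9350 + 2×0.04795) × 2.490 = 2.57 mmol/kg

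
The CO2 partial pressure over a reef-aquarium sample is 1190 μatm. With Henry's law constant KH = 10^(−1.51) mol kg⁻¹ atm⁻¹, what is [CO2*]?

KH = 10^(−1.51) = 3.090×10^-2 mol kg⁻¹ atm⁻¹
[CO2*] = KH · pCO2 = 3.090×10^-2 × 1190×10^-6 atm = 3.68×10^-5 mol/kg

[CO2*] = 36.8 μmol/kg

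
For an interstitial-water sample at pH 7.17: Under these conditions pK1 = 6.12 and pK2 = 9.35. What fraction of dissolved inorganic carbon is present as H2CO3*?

α₀ = 1 / (1 + K1/[H⁺] + K1K2/[H⁺]²) = 1 / (1 + 10^+1.05 + 10^-1.13)
   = 1 / (1 + 11.220 + 0.074131) = 1/12.294 = 0.08134

α₀ = 0.0813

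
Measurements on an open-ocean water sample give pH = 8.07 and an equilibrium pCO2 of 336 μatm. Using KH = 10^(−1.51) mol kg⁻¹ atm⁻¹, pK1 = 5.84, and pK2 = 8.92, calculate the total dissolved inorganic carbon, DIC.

[CO2*] = KH · pCO2 = 10^(−1.51) × 336×10^-6 = 1.038×10^-5 mol/kg
α₀ = 1/(1 + K1/[H⁺] + K1K2/[H⁺]²) = 1/(1 + 10^+2.23 + 10^+1.38) = 0.005133
DIC = [CO2*]/α₀ = 1.038×10^-5 / 0.005133 = 2.02 mmol/kg

DIC = 2.02 mmol/kg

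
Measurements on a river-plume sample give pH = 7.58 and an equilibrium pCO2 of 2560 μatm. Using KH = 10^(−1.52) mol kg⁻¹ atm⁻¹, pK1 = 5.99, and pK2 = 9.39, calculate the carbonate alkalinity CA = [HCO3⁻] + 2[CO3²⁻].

CA = 3.10 mmol/kg

[CO2*] = KH · pCO2 = 10^(−1.52) × 2560×10^-6 = 7.731×10^-5 mol/kg
α₀ = 1/(1 + K1/[H⁺] + K1K2/[H⁺]²) = 1/(1 + 10^+1.59 + 10^-0.22) = 0.02469
DIC = [CO2*]/α₀ = 7.731×10^-5 / 0.02469 = 3.132 mmol/kg
CA = (α₁ + 2α₂)·DIC = (0.9604 + 2×0.01488) × 3.132 = 3.10 mmol/kg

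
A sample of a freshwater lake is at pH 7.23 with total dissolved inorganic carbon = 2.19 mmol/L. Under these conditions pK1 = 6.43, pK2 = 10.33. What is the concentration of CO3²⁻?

α₂ = 1 / (1 + [H⁺]/K2 + [H⁺]²/(K1K2)) = 1 / (1 + 10^+3.10 + 10^+2.30)
   = 1 / (1 + 1258.9 + 199.53) = 1/1459.5 = 0.0006852
[CO3²⁻] = α₂ × DIC = 0.0006852 × 2.19 = 0.00150 mmol/L = 1.50 μmol/L

[CO3²⁻] = 1.50 μmol/L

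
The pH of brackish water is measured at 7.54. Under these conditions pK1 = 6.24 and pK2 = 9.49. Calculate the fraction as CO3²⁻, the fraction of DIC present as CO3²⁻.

α₂ = 0.0106

α₂ = 1 / (1 + [H⁺]/K2 + [H⁺]²/(K1K2)) = 1 / (1 + 10^+1.95 + 10^+0.65)
   = 1 / (1 + 89.125 + 4.4668) = 1/94.592 = 0.01057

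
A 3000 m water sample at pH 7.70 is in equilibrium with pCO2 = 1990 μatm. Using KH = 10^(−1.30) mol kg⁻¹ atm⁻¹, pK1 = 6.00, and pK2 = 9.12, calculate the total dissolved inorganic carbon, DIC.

[CO2*] = KH · pCO2 = 10^(−1.30) × 1990×10^-6 = 9.974×10^-5 mol/kg
α₀ = 1/(1 + K1/[H⁺] + K1K2/[H⁺]²) = 1/(1 + 10^+1.70 + 10^+0.28) = 0.01886
DIC = [CO2*]/α₀ = 9.974×10^-5 / 0.01886 = 5.29 mmol/kg

DIC = 5.29 mmol/kg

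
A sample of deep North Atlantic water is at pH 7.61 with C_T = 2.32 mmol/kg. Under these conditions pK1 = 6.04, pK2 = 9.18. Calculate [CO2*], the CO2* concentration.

[CO2*] = 0.0593 mmol/kg

α₀ = 1 / (1 + K1/[H⁺] + K1K2/[H⁺]²) = 1 / (1 + 10^+1.57 + 10^+0.00)
   = 1 / (1 + 37.154 + 1.0000) = 1/39.154 = 0.02554
[CO2*] = α₀ × DIC = 0.02554 × 2.32 = 0.0593 mmol/kg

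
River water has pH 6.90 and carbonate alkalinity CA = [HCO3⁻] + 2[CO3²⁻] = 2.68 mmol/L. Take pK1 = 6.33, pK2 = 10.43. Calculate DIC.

DIC = 3.40 mmol/L

CA = [HCO3⁻] + 2[CO3²⁻] = (α₁ + 2α₂)·DIC
At pH 6.90: [H⁺]/K1 = 10^-0.57 = 0.26915, K2/[H⁺] = 10^-3.53 = 0.00029512
α₁ = 1/(1 + 0.26915 + 0.00029512) = 1/1.2694 = 0.7877; α₂ = α₁·K2/[H⁺] = 0.0002325
α₁ + 2α₂ = 0.7882
DIC = CA / (α₁ + 2α₂) = 2.68 / 0.7882 = 3.40 mmol/L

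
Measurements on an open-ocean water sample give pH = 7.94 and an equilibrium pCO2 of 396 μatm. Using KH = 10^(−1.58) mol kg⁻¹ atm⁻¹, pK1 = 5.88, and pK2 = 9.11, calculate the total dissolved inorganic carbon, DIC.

DIC = 1.29 mmol/kg

[CO2*] = KH · pCO2 = 10^(−1.58) × 396×10^-6 = 1.042×10^-5 mol/kg
α₀ = 1/(1 + K1/[H⁺] + K1K2/[H⁺]²) = 1/(1 + 10^+2.06 + 10^+0.89) = 0.008092
DIC = [CO2*]/α₀ = 1.042×10^-5 / 0.008092 = 1.29 mmol/kg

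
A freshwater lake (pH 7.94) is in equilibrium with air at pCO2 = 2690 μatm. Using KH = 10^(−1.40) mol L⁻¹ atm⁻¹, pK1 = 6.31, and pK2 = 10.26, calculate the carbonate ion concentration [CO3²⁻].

[CO2*] = KH · pCO2 = 10^(−1.40) × 2690×10^-6 = 1.071×10^-4 mol/L
α₀ = 1/(1 + K1/[H⁺] + K1K2/[H⁺]²) = 1/(1 + 10^+1.63 + 10^-0.69) = 0.02280
DIC = [CO2*]/α₀ = 1.071×10^-4 / 0.02280 = 4.697 mmol/L
[CO3²⁻] = α₂·DIC; α₂ = 0.004655, so [CO3²⁻] = 0.004655 × 4.697 = 0.0219 mmol/L

[CO3²⁻] = 0.0219 mmol/L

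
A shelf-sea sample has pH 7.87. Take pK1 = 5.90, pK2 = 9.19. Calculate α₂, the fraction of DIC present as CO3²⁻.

α₂ = 0.0452

α₂ = 1 / (1 + [H⁺]/K2 + [H⁺]²/(K1K2)) = 1 / (1 + 10^+1.32 + 10^-0.65)
   = 1 / (1 + 20.893 + 0.22387) = 1/22.117 = 0.04521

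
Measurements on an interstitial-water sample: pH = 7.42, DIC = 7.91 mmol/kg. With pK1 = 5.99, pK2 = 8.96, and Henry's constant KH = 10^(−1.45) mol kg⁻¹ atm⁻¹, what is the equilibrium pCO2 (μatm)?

pCO2 = 7770 μatm

α₀ = 1 / (1 + K1/[H⁺] + K1K2/[H⁺]²) = 1 / (1 + 10^+1.43 + 10^-0.11)
   = 1 / (1 + 26.915 + 0.77625) = 1/28.692 = 0.03485
[CO2*] = α₀ × DIC = 0.03485 × 7.91 = 0.2757 mmol/kg
pCO2 = [CO2*]/KH = 2.757×10^-4 / 3.548×10^-2 = 7770 μatm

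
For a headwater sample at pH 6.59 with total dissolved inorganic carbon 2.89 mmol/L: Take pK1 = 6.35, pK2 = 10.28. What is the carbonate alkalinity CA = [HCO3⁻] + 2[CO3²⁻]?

CA = 1.83 mmol/L

CA = [HCO3⁻] + 2[CO3²⁻] = (α₁ + 2α₂)·DIC
At pH 6.59: [H⁺]/K1 = 10^-0.24 = 0.57544, K2/[H⁺] = 10^-3.69 = 0.00020417
α₁ = 1/(1 + 0.57544 + 0.00020417) = 1/1.5756 = 0.6347; α₂ = α₁·K2/[H⁺] = 0.0001296
α₁ + 2α₂ = 0.6349
CA = 0.6349 × 2.89 = 1.83 mmol/L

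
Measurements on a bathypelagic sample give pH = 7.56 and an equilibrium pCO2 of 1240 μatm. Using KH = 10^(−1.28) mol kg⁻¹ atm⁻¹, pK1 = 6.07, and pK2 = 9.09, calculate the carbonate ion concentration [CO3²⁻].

[CO3²⁻] = 0.0594 mmol/kg

[CO2*] = KH · pCO2 = 10^(−1.28) × 1240×10^-6 = 6.508×10^-5 mol/kg
α₀ = 1/(1 + K1/[H⁺] + K1K2/[H⁺]²) = 1/(1 + 10^+1.49 + 10^-0.04) = 0.03047
DIC = [CO2*]/α₀ = 6.508×10^-5 / 0.03047 = 2.135 mmol/kg
[CO3²⁻] = α₂·DIC; α₂ = 0.02779, so [CO3²⁻] = 0.02779 × 2.135 = 0.0594 mmol/kg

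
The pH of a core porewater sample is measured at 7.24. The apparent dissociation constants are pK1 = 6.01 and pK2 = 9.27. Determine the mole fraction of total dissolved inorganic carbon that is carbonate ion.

α₂ = 1 / (1 + [H⁺]/K2 + [H⁺]²/(K1K2)) = 1 / (1 + 10^+2.03 + 10^+0.80)
   = 1 / (1 + 107.15 + 6.3096) = 1/114.46 = 0.008737

α₂ = 0.00874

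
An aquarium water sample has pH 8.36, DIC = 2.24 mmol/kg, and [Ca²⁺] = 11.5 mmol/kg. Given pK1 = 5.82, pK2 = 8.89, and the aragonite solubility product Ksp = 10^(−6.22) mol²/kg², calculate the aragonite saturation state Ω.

α₂ = 1 / (1 + [H⁺]/K2 + [H⁺]²/(K1K2)) = 1 / (1 + 10^+0.53 + 10^-2.01)
   = 1 / (1 + 3.3884 + 0.0097724) = 1/4.3982 = 0.2274
[CO3²⁻] = α₂ × DIC = 0.2274 × 2.24 = 0.5093 mmol/kg
Ksp = 10^(−6.22) = 6.026×10^-7
Ω = [Ca²⁺][CO3²⁻]/Ksp = (11.5×10^-3)(5.093×10^-4) / 6.026×10^-7 = 9.72

Ω = 9.72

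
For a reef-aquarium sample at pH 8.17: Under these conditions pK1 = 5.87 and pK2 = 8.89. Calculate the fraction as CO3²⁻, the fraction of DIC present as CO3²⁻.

α₂ = 1 / (1 + [H⁺]/K2 + [H⁺]²/(K1K2)) = 1 / (1 + 10^+0.72 + 10^-1.58)
   = 1 / (1 + 5.2481 + 0.026303) = 1/6.2744 = 0.1594

α₂ = 0.159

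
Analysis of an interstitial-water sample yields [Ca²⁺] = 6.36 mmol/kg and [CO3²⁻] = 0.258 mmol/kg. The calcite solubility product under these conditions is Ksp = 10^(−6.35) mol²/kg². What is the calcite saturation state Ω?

Ksp = 10^(−6.35) = 4.467×10^-7
Ω = [Ca²⁺][CO3²⁻]/Ksp = (6.36×10^-3)(0.258×10^-3) / 4.467×10^-7 = 3.67

Ω = 3.67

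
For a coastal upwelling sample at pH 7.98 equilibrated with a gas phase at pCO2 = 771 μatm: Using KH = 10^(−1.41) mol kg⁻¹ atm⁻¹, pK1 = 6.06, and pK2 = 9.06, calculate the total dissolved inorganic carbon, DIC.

DIC = 2.73 mmol/kg

[CO2*] = KH · pCO2 = 10^(−1.41) × 771×10^-6 = 3.000×10^-5 mol/kg
α₀ = 1/(1 + K1/[H⁺] + K1K2/[H⁺]²) = 1/(1 + 10^+1.92 + 10^+0.84) = 0.01098
DIC = [CO2*]/α₀ = 3.000×10^-5 / 0.01098 = 2.73 mmol/kg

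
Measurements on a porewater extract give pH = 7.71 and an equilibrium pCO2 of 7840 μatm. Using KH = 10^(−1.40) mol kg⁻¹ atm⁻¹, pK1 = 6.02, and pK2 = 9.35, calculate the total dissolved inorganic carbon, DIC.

DIC = 15.9 mmol/kg

[CO2*] = KH · pCO2 = 10^(−1.40) × 7840×10^-6 = 3.121×10^-4 mol/kg
α₀ = 1/(1 + K1/[H⁺] + K1K2/[H⁺]²) = 1/(1 + 10^+1.69 + 10^+0.05) = 0.01957
DIC = [CO2*]/α₀ = 3.121×10^-4 / 0.01957 = 15.9 mmol/kg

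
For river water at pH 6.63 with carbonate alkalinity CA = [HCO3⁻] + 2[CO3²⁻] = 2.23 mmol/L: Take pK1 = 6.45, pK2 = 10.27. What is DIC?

CA = [HCO3⁻] + 2[CO3²⁻] = (α₁ + 2α₂)·DIC
At pH 6.63: [H⁺]/K1 = 10^-0.18 = 0.66069, K2/[H⁺] = 10^-3.64 = 0.00022909
α₁ = 1/(1 + 0.66069 + 0.00022909) = 1/1.6609 = 0.6021; α₂ = α₁·K2/[H⁺] = 0.0001379
α₁ + 2α₂ = 0.6024
DIC = CA / (α₁ + 2α₂) = 2.23 / 0.6024 = 3.70 mmol/L

DIC = 3.70 mmol/L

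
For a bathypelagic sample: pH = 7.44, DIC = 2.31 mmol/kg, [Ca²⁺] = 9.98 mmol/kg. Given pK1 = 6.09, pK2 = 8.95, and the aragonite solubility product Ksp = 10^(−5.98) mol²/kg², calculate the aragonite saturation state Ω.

α₂ = 1 / (1 + [H⁺]/K2 + [H⁺]²/(K1K2)) = 1 / (1 + 10^+1.51 + 10^+0.16)
   = 1 / (1 + 32.359 + 1.4454) = 1/34.805 = 0.02873
[CO3²⁻] = α₂ × DIC = 0.02873 × 2.31 = 0.06637 mmol/kg
Ksp = 10^(−5.98) = 1.047×10^-6
Ω = [Ca²⁺][CO3²⁻]/Ksp = (9.98×10^-3)(6.637×10^-5) / 1.047×10^-6 = 0.633

Ω = 0.633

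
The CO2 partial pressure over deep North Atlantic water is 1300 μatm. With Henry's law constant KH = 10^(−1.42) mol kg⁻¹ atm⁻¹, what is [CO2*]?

KH = 10^(−1.42) = 3.802×10^-2 mol kg⁻¹ atm⁻¹
[CO2*] = KH · pCO2 = 3.802×10^-2 × 1300×10^-6 atm = 4.94×10^-5 mol/kg

[CO2*] = 49.4 μmol/kg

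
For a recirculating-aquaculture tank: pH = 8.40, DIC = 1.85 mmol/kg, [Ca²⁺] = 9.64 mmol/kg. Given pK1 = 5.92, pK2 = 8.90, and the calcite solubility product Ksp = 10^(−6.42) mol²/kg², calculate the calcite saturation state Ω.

α₂ = 1 / (1 + [H⁺]/K2 + [H⁺]²/(K1K2)) = 1 / (1 + 10^+0.50 + 10^-1.98)
   = 1 / (1 + 3.1623 + 0.010471) = 1/4.1727 = 0.2397
[CO3²⁻] = α₂ × DIC = 0.2397 × 1.85 = 0.4434 mmol/kg
Ksp = 10^(−6.42) = 3.802×10^-7
Ω = [Ca²⁺][CO3²⁻]/Ksp = (9.64×10^-3)(4.434×10^-4) / 3.802×10^-7 = 11.2

Ω = 11.2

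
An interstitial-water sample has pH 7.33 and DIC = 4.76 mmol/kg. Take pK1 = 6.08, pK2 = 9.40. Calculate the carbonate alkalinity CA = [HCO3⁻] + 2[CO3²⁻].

CA = 4.55 mmol/kg

CA = [HCO3⁻] + 2[CO3²⁻] = (α₁ + 2α₂)·DIC
At pH 7.33: [H⁺]/K1 = 10^-1.25 = 0.056234, K2/[H⁺] = 10^-2.07 = 0.0085114
α₁ = 1/(1 + 0.056234 + 0.0085114) = 1/1.0647 = 0.9392; α₂ = α₁·K2/[H⁺] = 0.007994
α₁ + 2α₂ = 0.9552
CA = 0.9552 × 4.76 = 4.55 mmol/kg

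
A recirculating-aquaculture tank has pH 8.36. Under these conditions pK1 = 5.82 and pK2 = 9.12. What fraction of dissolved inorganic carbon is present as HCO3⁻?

α₁ = 1 / (1 + [H⁺]/K1 + K2/[H⁺]) = 1 / (1 + 10^-2.54 + 10^-0.76)
   = 1 / (1 + 0.0028840 + 0.17378) = 1/1.1767 = 0.8499

α₁ = 0.850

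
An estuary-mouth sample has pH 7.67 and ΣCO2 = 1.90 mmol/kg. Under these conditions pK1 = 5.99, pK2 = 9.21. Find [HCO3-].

α₁ = 1 / (1 + [H⁺]/K1 + K2/[H⁺]) = 1 / (1 + 10^-1.68 + 10^-1.54)
   = 1 / (1 + 0.020893 + 0.028840) = 1/1.0497 = 0.9526
[HCO3⁻] = α₁ × DIC = 0.9526 × 1.90 = 1.81 mmol/kg

[HCO3⁻] = 1.81 mmol/kg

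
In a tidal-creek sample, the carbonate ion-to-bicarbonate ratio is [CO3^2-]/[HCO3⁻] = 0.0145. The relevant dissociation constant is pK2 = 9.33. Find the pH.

From K2 = [H⁺][CO3^2-]/[HCO3⁻]:  pH = pK2 + log₁₀([CO3^2-]/[HCO3⁻])
log₁₀(0.0145) = -1.839
pH = 9.33 + (-1.839) = 7.49

pH = 7.49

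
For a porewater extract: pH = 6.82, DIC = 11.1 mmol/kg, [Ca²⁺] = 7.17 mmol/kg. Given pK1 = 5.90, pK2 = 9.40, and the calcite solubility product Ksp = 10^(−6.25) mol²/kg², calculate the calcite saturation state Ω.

Ω = 0.332

α₂ = 1 / (1 + [H⁺]/K2 + [H⁺]²/(K1K2)) = 1 / (1 + 10^+2.58 + 10^+1.66)
   = 1 / (1 + 380.19 + 45.709) = 1/426.90 = 0.002342
[CO3²⁻] = α₂ × DIC = 0.002342 × 11.1 = 0.02600 mmol/kg
Ksp = 10^(−6.25) = 5.623×10^-7
Ω = [Ca²⁺][CO3²⁻]/Ksp = (7.17×10^-3)(2.600×10^-5) / 5.623×10^-7 = 0.332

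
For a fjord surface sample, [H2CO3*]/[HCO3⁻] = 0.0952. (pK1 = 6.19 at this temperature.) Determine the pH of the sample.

From K1 = [H⁺][HCO3⁻]/[H2CO3*]:  pH = pK1 − log₁₀([H2CO3*]/[HCO3⁻])
log₁₀(0.0952) = -1.021
pH = 6.19 − (-1.021) = 7.21

pH = 7.21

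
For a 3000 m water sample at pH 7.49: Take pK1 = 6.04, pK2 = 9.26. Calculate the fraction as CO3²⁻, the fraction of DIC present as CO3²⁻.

α₂ = 1 / (1 + [H⁺]/K2 + [H⁺]²/(K1K2)) = 1 / (1 + 10^+1.77 + 10^+0.32)
   = 1 / (1 + 58.884 + 2.0893) = 1/61.974 = 0.01614

α₂ = 0.0161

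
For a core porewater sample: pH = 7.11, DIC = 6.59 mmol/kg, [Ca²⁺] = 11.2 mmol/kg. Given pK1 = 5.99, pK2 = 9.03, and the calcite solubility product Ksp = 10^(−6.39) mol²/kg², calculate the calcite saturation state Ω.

Ω = 2.00

α₂ = 1 / (1 + [H⁺]/K2 + [H⁺]²/(K1K2)) = 1 / (1 + 10^+1.92 + 10^+0.80)
   = 1 / (1 + 83.176 + 6.3096) = 1/90.486 = 0.01105
[CO3²⁻] = α₂ × DIC = 0.01105 × 6.59 = 0.07283 mmol/kg
Ksp = 10^(−6.39) = 4.074×10^-7
Ω = [Ca²⁺][CO3²⁻]/Ksp = (11.2×10^-3)(7.283×10^-5) / 4.074×10^-7 = 2.00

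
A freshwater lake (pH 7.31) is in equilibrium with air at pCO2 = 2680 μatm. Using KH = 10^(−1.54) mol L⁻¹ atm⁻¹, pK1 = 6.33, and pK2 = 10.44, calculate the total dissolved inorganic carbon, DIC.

[CO2*] = KH · pCO2 = 10^(−1.54) × 2680×10^-6 = 7.729×10^-5 mol/L
α₀ = 1/(1 + K1/[H⁺] + K1K2/[H⁺]²) = 1/(1 + 10^+0.98 + 10^-2.15) = 0.09472
DIC = [CO2*]/α₀ = 7.729×10^-5 / 0.09472 = 0.816 mmol/L

DIC = 0.816 mmol/L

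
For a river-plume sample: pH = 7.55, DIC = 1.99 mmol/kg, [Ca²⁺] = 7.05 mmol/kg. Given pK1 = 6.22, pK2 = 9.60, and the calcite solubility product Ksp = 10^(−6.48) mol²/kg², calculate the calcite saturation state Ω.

Ω = 0.358

α₂ = 1 / (1 + [H⁺]/K2 + [H⁺]²/(K1K2)) = 1 / (1 + 10^+2.05 + 10^+0.72)
   = 1 / (1 + 112.20 + 5.2481) = 1/118.45 = 0.008442
[CO3²⁻] = α₂ × DIC = 0.008442 × 1.99 = 0.01680 mmol/kg = 16.80 μmol/kg
Ksp = 10^(−6.48) = 3.311×10^-7
Ω = [Ca²⁺][CO3²⁻]/Ksp = (7.05×10^-3)(1.680×10^-5) / 3.311×10^-7 = 0.358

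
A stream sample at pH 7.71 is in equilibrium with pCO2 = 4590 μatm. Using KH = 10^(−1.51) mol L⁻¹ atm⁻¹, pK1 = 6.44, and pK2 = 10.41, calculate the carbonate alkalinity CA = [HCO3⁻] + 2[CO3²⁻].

[CO2*] = KH · pCO2 = 10^(−1.51) × 4590×10^-6 = 1.418×10^-4 mol/L
α₀ = 1/(1 + K1/[H⁺] + K1K2/[H⁺]²) = 1/(1 + 10^+1.27 + 10^-1.43) = 0.05087
DIC = [CO2*]/α₀ = 1.418×10^-4 / 0.05087 = 2.788 mmol/L
CA = (α₁ + 2α₂)·DIC = (0.9472 + 2×0.001890) × 2.788 = 2.65 mmol/L

CA = 2.65 mmol/L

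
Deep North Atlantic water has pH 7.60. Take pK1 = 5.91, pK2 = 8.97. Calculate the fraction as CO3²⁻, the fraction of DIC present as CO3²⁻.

α₂ = 0.0401

α₂ = 1 / (1 + [H⁺]/K2 + [H⁺]²/(K1K2)) = 1 / (1 + 10^+1.37 + 10^-0.32)
   = 1 / (1 + 23.442 + 0.47863) = 1/24.921 = 0.04013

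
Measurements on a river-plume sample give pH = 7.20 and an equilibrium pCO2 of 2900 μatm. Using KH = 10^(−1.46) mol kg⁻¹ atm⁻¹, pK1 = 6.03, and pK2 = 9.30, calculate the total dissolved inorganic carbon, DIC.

[CO2*] = KH · pCO2 = 10^(−1.46) × 2900×10^-6 = 1.006×10^-4 mol/kg
α₀ = 1/(1 + K1/[H⁺] + K1K2/[H⁺]²) = 1/(1 + 10^+1.17 + 10^-0.93) = 0.06286
DIC = [CO2*]/α₀ = 1.006×10^-4 / 0.06286 = 1.60 mmol/kg

DIC = 1.60 mmol/kg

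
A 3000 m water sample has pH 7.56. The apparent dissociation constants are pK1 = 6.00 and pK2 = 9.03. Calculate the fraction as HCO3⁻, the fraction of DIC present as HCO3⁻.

α₁ = 1 / (1 + [H⁺]/K1 + K2/[H⁺]) = 1 / (1 + 10^-1.56 + 10^-1.47)
   = 1 / (1 + 0.027542 + 0.033884) = 1/1.0614 = 0.9421

α₁ = 0.942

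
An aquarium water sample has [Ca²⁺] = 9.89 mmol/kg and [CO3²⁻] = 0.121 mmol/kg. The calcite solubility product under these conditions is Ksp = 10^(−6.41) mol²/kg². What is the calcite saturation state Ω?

Ω = 3.08

Ksp = 10^(−6.41) = 3.890×10^-7
Ω = [Ca²⁺][CO3²⁻]/Ksp = (9.89×10^-3)(0.121×10^-3) / 3.890×10^-7 = 3.08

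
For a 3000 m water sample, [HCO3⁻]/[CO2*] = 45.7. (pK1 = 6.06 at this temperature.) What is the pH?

From K1 = [H⁺][HCO3⁻]/[CO2*]:  pH = pK1 + log₁₀([HCO3⁻]/[CO2*])
log₁₀(45.7) = +1.660
pH = 6.06 + (+1.660) = 7.72

pH = 7.72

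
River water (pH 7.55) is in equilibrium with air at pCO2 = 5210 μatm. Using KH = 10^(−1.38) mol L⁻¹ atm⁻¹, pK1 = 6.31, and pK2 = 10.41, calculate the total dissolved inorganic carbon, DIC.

[CO2*] = KH · pCO2 = 10^(−1.38) × 5210×10^-6 = 2.172×10^-4 mol/L
α₀ = 1/(1 + K1/[H⁺] + K1K2/[H⁺]²) = 1/(1 + 10^+1.24 + 10^-1.62) = 0.05434
DIC = [CO2*]/α₀ = 2.172×10^-4 / 0.05434 = 4.00 mmol/L

DIC = 4.00 mmol/L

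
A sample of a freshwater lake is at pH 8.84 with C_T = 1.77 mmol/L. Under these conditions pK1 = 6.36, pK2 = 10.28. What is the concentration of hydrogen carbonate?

α₁ = 1 / (1 + [H⁺]/K1 + K2/[H⁺]) = 1 / (1 + 10^-2.48 + 10^-1.44)
   = 1 / (1 + 0.0033113 + 0.036308) = 1/1.0396 = 0.9619
[HCO3⁻] = α₁ × DIC = 0.9619 × 1.77 = 1.70 mmol/L

[HCO3⁻] = 1.70 mmol/L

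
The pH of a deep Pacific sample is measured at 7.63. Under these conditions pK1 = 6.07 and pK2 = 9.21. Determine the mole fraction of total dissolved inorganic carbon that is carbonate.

α₂ = 1 / (1 + [H⁺]/K2 + [H⁺]²/(K1K2)) = 1 / (1 + 10^+1.58 + 10^+0.02)
   = 1 / (1 + 38.019 + 1.0471) = 1/40.066 = 0.02496

α₂ = 0.0250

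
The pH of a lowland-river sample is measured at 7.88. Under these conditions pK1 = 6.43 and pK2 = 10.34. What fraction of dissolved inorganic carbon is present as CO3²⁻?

α₂ = 0.00334

α₂ = 1 / (1 + [H⁺]/K2 + [H⁺]²/(K1K2)) = 1 / (1 + 10^+2.46 + 10^+1.01)
   = 1 / (1 + 288.40 + 10.233) = 1/299.64 = 0.003337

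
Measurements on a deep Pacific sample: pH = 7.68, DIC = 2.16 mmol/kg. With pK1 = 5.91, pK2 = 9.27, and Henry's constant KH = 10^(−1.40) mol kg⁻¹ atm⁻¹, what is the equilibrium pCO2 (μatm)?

pCO2 = 884 μatm

α₀ = 1 / (1 + K1/[H⁺] + K1K2/[H⁺]²) = 1 / (1 + 10^+1.77 + 10^+0.18)
   = 1 / (1 + 58.884 + 1.5136) = 1/61.398 = 0.01629
[CO2*] = α₀ × DIC = 0.01629 × 2.16 = 0.03518 mmol/kg
pCO2 = [CO2*]/KH = 3.518×10^-5 / 3.981×10^-2 = 884 μatm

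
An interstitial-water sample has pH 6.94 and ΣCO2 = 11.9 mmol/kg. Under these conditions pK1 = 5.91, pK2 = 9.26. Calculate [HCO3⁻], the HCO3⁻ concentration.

α₁ = 1 / (1 + [H⁺]/K1 + K2/[H⁺]) = 1 / (1 + 10^-1.03 + 10^-2.32)
   = 1 / (1 + 0.093325 + 0.0047863) = 1/1.0981 = 0.9107
[HCO3⁻] = α₁ × DIC = 0.9107 × 11.9 = 10.8 mmol/kg

[HCO3⁻] = 10.8 mmol/kg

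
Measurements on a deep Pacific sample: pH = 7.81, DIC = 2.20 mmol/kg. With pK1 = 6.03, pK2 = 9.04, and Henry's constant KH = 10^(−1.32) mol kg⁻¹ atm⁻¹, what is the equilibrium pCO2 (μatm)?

pCO2 = 709 μatm

α₀ = 1 / (1 + K1/[H⁺] + K1K2/[H⁺]²) = 1 / (1 + 10^+1.78 + 10^+0.55)
   = 1 / (1 + 60.256 + 3.5481) = 1/64.804 = 0.01543
[CO2*] = α₀ × DIC = 0.01543 × 2.20 = 0.03395 mmol/kg
pCO2 = [CO2*]/KH = 3.395×10^-5 / 4.786×10^-2 = 709 μatm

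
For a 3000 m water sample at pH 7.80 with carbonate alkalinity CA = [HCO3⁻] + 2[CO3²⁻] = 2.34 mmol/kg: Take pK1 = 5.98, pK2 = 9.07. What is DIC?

DIC = 2.26 mmol/kg

CA = [HCO3⁻] + 2[CO3²⁻] = (α₁ + 2α₂)·DIC
At pH 7.80: [H⁺]/K1 = 10^-1.82 = 0.015136, K2/[H⁺] = 10^-1.27 = 0.053703
α₁ = 1/(1 + 0.015136 + 0.053703) = 1/1.0688 = 0.9356; α₂ = α₁·K2/[H⁺] = 0.05024
α₁ + 2α₂ = 1.0361
DIC = CA / (α₁ + 2α₂) = 2.34 / 1.0361 = 2.26 mmol/kg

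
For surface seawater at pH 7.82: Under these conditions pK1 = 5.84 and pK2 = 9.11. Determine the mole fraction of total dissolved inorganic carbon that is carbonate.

α₂ = 0.0483

α₂ = 1 / (1 + [H⁺]/K2 + [H⁺]²/(K1K2)) = 1 / (1 + 10^+1.29 + 10^-0.69)
   = 1 / (1 + 19.498 + 0.20417) = 1/20.703 = 0.04830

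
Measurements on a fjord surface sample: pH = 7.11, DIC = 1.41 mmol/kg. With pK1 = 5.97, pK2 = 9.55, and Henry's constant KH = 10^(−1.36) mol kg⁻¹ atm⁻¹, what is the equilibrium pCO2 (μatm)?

α₀ = 1 / (1 + K1/[H⁺] + K1K2/[H⁺]²) = 1 / (1 + 10^+1.14 + 10^-1.30)
   = 1 / (1 + 13.804 + 0.050119) = 1/14.854 = 0.06732
[CO2*] = α₀ × DIC = 0.06732 × 1.41 = 0.09492 mmol/kg
pCO2 = [CO2*]/KH = 9.492×10^-5 / 4.365×10^-2 = 2170 μatm

pCO2 = 2170 μatm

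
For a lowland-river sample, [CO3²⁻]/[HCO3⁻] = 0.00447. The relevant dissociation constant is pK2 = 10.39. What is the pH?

pH = 8.04

From K2 = [H⁺][CO3²⁻]/[HCO3⁻]:  pH = pK2 + log₁₀([CO3²⁻]/[HCO3⁻])
log₁₀(0.00447) = -2.350
pH = 10.39 + (-2.350) = 8.04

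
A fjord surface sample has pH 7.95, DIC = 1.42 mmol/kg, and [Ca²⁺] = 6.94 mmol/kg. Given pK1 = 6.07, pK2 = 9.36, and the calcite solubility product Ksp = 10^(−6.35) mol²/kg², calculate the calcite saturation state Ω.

Ω = 0.816

α₂ = 1 / (1 + [H⁺]/K2 + [H⁺]²/(K1K2)) = 1 / (1 + 10^+1.41 + 10^-0.47)
   = 1 / (1 + 25.704 + 0.33884) = 1/27.043 = 0.03698
[CO3²⁻] = α₂ × DIC = 0.03698 × 1.42 = 0.05251 mmol/kg
Ksp = 10^(−6.35) = 4.467×10^-7
Ω = [Ca²⁺][CO3²⁻]/Ksp = (6.94×10^-3)(5.251×10^-5) / 4.467×10^-7 = 0.816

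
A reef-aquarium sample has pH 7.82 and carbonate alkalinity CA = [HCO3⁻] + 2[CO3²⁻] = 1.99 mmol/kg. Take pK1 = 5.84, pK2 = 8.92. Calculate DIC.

CA = [HCO3⁻] + 2[CO3²⁻] = (α₁ + 2α₂)·DIC
At pH 7.82: [H⁺]/K1 = 10^-1.98 = 0.010471, K2/[H⁺] = 10^-1.10 = 0.079433
α₁ = 1/(1 + 0.010471 + 0.079433) = 1/1.0899 = 0.9175; α₂ = α₁·K2/[H⁺] = 0.07288
α₁ + 2α₂ = 1.0633
DIC = CA / (α₁ + 2α₂) = 1.99 / 1.0633 = 1.87 mmol/kg

DIC = 1.87 mmol/kg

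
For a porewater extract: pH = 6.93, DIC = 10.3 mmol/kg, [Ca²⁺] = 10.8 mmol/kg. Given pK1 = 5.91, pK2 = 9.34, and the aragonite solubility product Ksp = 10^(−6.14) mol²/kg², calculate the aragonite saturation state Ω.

Ω = 0.543

α₂ = 1 / (1 + [H⁺]/K2 + [H⁺]²/(K1K2)) = 1 / (1 + 10^+2.41 + 10^+1.39)
   = 1 / (1 + 257.04 + 24.547) = 1/282.59 = 0.003539
[CO3²⁻] = α₂ × DIC = 0.003539 × 10.3 = 0.03645 mmol/kg
Ksp = 10^(−6.14) = 7.244×10^-7
Ω = [Ca²⁺][CO3²⁻]/Ksp = (10.8×10^-3)(3.645×10^-5) / 7.244×10^-7 = 0.543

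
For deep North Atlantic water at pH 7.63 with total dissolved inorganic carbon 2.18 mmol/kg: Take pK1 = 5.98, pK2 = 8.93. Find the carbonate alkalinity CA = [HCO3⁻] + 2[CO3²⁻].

CA = 2.24 mmol/kg

CA = [HCO3⁻] + 2[CO3²⁻] = (α₁ + 2α₂)·DIC
At pH 7.63: [H⁺]/K1 = 10^-1.65 = 0.022387, K2/[H⁺] = 10^-1.30 = 0.050119
α₁ = 1/(1 + 0.022387 + 0.050119) = 1/1.0725 = 0.9324; α₂ = α₁·K2/[H⁺] = 0.04673
α₁ + 2α₂ = 1.0259
CA = 1.0259 × 2.18 = 2.24 mmol/kg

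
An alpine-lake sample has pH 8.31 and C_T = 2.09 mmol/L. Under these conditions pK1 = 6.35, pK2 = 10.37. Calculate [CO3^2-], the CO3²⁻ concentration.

[CO3²⁻] = 17.9 μmol/L

α₂ = 1 / (1 + [H⁺]/K2 + [H⁺]²/(K1K2)) = 1 / (1 + 10^+2.06 + 10^+0.10)
   = 1 / (1 + 114.82 + 1.2589) = 1/117.07 = 0.008542
[CO3²⁻] = α₂ × DIC = 0.008542 × 2.09 = 0.0179 mmol/L = 17.9 μmol/L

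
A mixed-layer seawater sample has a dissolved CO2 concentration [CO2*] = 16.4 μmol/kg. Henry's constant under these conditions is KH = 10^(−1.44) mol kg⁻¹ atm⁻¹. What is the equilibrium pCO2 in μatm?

pCO2 = 452 μatm

KH = 10^(−1.44) = 3.631×10^-2 mol kg⁻¹ atm⁻¹
pCO2 = [CO2*]/KH = 16.4×10^-6 / 3.631×10^-2 = 4.52×10^-4 atm = 452 μatm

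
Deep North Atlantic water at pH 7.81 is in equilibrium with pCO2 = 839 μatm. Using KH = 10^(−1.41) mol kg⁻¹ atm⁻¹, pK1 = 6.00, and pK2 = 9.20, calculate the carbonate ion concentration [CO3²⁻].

[CO3²⁻] = 0.0859 mmol/kg

[CO2*] = KH · pCO2 = 10^(−1.41) × 839×10^-6 = 3.264×10^-5 mol/kg
α₀ = 1/(1 + K1/[H⁺] + K1K2/[H⁺]²) = 1/(1 + 10^+1.81 + 10^+0.42) = 0.01466
DIC = [CO2*]/α₀ = 3.264×10^-5 / 0.01466 = 2.226 mmol/kg
[CO3²⁻] = α₂·DIC; α₂ = 0.03857, so [CO3²⁻] = 0.03857 × 2.226 = 0.0859 mmol/kg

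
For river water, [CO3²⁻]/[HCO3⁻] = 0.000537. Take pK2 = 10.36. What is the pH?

From K2 = [H⁺][CO3²⁻]/[HCO3⁻]:  pH = pK2 + log₁₀([CO3²⁻]/[HCO3⁻])
log₁₀(0.000537) = -3.270
pH = 10.36 + (-3.270) = 7.09

pH = 7.09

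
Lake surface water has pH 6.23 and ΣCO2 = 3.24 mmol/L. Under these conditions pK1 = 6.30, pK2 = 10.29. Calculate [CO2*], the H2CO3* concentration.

[CO2*] = 1.75 mmol/L

α₀ = 1 / (1 + K1/[H⁺] + K1K2/[H⁺]²) = 1 / (1 + 10^-0.07 + 10^-4.13)
   = 1 / (1 + 0.85114 + 7.4131×10^-5) = 1/1.8512 = 0.5402
[CO2*] = α₀ × DIC = 0.5402 × 3.24 = 1.75 mmol/L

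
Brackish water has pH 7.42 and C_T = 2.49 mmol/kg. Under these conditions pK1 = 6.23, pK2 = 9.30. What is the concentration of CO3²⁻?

α₂ = 1 / (1 + [H⁺]/K2 + [H⁺]²/(K1K2)) = 1 / (1 + 10^+1.88 + 10^+0.69)
   = 1 / (1 + 75.858 + 4.8978) = 1/81.756 = 0.01223
[CO3²⁻] = α₂ × DIC = 0.01223 × 2.49 = 0.0305 mmol/kg

[CO3²⁻] = 0.0305 mmol/kg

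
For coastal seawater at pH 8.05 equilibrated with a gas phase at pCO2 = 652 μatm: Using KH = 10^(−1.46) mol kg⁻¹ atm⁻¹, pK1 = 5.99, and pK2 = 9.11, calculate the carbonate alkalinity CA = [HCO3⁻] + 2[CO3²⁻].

CA = 3.05 mmol/kg

[CO2*] = KH · pCO2 = 10^(−1.46) × 652×10^-6 = 2.261×10^-5 mol/kg
α₀ = 1/(1 + K1/[H⁺] + K1K2/[H⁺]²) = 1/(1 + 10^+2.06 + 10^+1.00) = 0.007948
DIC = [CO2*]/α₀ = 2.261×10^-5 / 0.007948 = 2.844 mmol/kg
CA = (α₁ + 2α₂)·DIC = (0.9126 + 2×0.07948) × 2.844 = 3.05 mmol/kg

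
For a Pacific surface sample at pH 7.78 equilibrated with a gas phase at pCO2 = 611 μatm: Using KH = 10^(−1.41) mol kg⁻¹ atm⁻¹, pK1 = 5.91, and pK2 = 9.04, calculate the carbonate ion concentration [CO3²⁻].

[CO2*] = KH · pCO2 = 10^(−1.41) × 611×10^-6 = 2.377×10^-5 mol/kg
α₀ = 1/(1 + K1/[H⁺] + K1K2/[H⁺]²) = 1/(1 + 10^+1.87 + 10^+0.61) = 0.01263
DIC = [CO2*]/α₀ = 2.377×10^-5 / 0.01263 = 1.883 mmol/kg
[CO3²⁻] = α₂·DIC; α₂ = 0.05143, so [CO3²⁻] = 0.05143 × 1.883 = 0.0968 mmol/kg

[CO3²⁻] = 0.0968 mmol/kg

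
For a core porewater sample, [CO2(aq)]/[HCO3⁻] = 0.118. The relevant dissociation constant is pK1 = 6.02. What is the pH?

pH = 6.95

From K1 = [H⁺][HCO3⁻]/[CO2(aq)]:  pH = pK1 − log₁₀([CO2(aq)]/[HCO3⁻])
log₁₀(0.118) = -0.928
pH = 6.02 − (-0.928) = 6.95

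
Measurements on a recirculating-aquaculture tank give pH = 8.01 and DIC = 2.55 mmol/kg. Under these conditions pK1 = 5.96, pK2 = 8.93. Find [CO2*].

[CO2*] = 0.0201 mmol/kg

α₀ = 1 / (1 + K1/[H⁺] + K1K2/[H⁺]²) = 1 / (1 + 10^+2.05 + 10^+1.13)
   = 1 / (1 + 112.20 + 13.490) = 1/126.69 = 0.007893
[CO2*] = α₀ × DIC = 0.007893 × 2.55 = 0.0201 mmol/kg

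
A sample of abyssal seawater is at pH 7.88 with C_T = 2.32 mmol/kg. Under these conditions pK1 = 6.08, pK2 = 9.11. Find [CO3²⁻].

[CO3²⁻] = 0.127 mmol/kg

α₂ = 1 / (1 + [H⁺]/K2 + [H⁺]²/(K1K2)) = 1 / (1 + 10^+1.23 + 10^-0.57)
   = 1 / (1 + 16.982 + 0.26915) = 1/18.252 = 0.05479
[CO3²⁻] = α₂ × DIC = 0.05479 × 2.32 = 0.127 mmol/kg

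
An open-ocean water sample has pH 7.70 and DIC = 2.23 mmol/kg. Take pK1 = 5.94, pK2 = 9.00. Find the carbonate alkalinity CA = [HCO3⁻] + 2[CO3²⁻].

CA = [HCO3⁻] + 2[CO3²⁻] = (α₁ + 2α₂)·DIC
At pH 7.70: [H⁺]/K1 = 10^-1.76 = 0.017378, K2/[H⁺] = 10^-1.30 = 0.050119
α₁ = 1/(1 + 0.017378 + 0.050119) = 1/1.0675 = 0.9368; α₂ = α₁·K2/[H⁺] = 0.04695
α₁ + 2α₂ = 1.0307
CA = 1.0307 × 2.23 = 2.30 mmol/kg

CA = 2.30 mmol/kg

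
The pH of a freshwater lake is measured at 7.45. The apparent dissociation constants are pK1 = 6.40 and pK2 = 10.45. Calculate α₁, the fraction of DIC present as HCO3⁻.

α₁ = 1 / (1 + [H⁺]/K1 + K2/[H⁺]) = 1 / (1 + 10^-1.05 + 10^-3.00)
   = 1 / (1 + 0.089125 + 0.0010000) = 1/1.0901 = 0.9173

α₁ = 0.917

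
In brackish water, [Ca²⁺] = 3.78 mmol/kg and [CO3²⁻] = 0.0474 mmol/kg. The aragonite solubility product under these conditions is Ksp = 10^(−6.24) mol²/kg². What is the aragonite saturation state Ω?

Ω = 0.311

Ksp = 10^(−6.24) = 5.754×10^-7
Ω = [Ca²⁺][CO3²⁻]/Ksp = (3.78×10^-3)(0.0474×10^-3) / 5.754×10^-7 = 0.311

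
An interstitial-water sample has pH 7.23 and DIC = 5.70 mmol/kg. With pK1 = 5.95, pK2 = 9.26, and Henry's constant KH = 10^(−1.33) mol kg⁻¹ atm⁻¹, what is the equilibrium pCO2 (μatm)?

α₀ = 1 / (1 + K1/[H⁺] + K1K2/[H⁺]²) = 1 / (1 + 10^+1.28 + 10^-0.75)
   = 1 / (1 + 19.055 + 0.17783) = 1/20.232 = 0.04943
[CO2*] = α₀ × DIC = 0.04943 × 5.70 = 0.2817 mmol/kg
pCO2 = [CO2*]/KH = 2.817×10^-4 / 4.677×10^-2 = 6020 μatm

pCO2 = 6020 μatm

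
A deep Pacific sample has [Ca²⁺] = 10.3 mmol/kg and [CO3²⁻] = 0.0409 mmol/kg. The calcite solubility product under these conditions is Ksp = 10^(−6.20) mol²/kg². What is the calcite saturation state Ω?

Ω = 0.668

Ksp = 10^(−6.20) = 6.310×10^-7
Ω = [Ca²⁺][CO3²⁻]/Ksp = (10.3×10^-3)(0.0409×10^-3) / 6.310×10^-7 = 0.668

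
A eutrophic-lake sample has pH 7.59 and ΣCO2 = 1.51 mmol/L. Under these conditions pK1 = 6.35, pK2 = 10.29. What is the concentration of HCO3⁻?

[HCO3⁻] = 1.43 mmol/L

α₁ = 1 / (1 + [H⁺]/K1 + K2/[H⁺]) = 1 / (1 + 10^-1.24 + 10^-2.70)
   = 1 / (1 + 0.057544 + 0.0019953) = 1/1.0595 = 0.9438
[HCO3⁻] = α₁ × DIC = 0.9438 × 1.51 = 1.43 mmol/L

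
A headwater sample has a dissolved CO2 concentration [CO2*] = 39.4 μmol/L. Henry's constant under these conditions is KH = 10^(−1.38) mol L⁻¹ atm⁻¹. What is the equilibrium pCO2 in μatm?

KH = 10^(−1.38) = 4.169×10^-2 mol L⁻¹ atm⁻¹
pCO2 = [CO2*]/KH = 39.4×10^-6 / 4.169×10^-2 = 9.45×10^-4 atm = 945 μatm

pCO2 = 945 μatm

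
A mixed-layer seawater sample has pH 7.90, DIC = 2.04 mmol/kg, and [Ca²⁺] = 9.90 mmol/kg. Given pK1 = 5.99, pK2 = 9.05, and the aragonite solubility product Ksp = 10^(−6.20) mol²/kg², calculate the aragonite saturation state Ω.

α₂ = 1 / (1 + [H⁺]/K2 + [H⁺]²/(K1K2)) = 1 / (1 + 10^+1.15 + 10^-0.76)
   = 1 / (1 + 14.125 + 0.17378) = 1/15.299 = 0.06536
[CO3²⁻] = α₂ × DIC = 0.06536 × 2.04 = 0.1333 mmol/kg
Ksp = 10^(−6.20) = 6.310×10^-7
Ω = [Ca²⁺][CO3²⁻]/Ksp = (9.90×10^-3)(1.333×10^-4) / 6.310×10^-7 = 2.09

Ω = 2.09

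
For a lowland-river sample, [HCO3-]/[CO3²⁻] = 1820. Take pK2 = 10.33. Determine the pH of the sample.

pH = 7.07

From K2 = [H⁺][CO3²⁻]/[HCO3-]:  pH = pK2 − log₁₀([HCO3-]/[CO3²⁻])
log₁₀(1820) = +3.260
pH = 10.33 − (+3.260) = 7.07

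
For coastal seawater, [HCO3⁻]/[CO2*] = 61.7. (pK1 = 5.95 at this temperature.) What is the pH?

pH = 7.74

From K1 = [H⁺][HCO3⁻]/[CO2*]:  pH = pK1 + log₁₀([HCO3⁻]/[CO2*])
log₁₀(61.7) = +1.790
pH = 5.95 + (+1.790) = 7.74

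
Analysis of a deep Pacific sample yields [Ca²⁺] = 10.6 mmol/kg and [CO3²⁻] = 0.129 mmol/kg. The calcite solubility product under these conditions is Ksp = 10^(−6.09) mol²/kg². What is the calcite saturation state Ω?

Ω = 1.68

Ksp = 10^(−6.09) = 8.128×10^-7
Ω = [Ca²⁺][CO3²⁻]/Ksp = (10.6×10^-3)(0.129×10^-3) / 8.128×10^-7 = 1.68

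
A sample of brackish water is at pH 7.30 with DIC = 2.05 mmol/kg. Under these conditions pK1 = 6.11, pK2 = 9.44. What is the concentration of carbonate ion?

α₂ = 1 / (1 + [H⁺]/K2 + [H⁺]²/(K1K2)) = 1 / (1 + 10^+2.14 + 10^+0.95)
   = 1 / (1 + 138.04 + 8.9125) = 1/147.95 = 0.006759
[CO3²⁻] = α₂ × DIC = 0.006759 × 2.05 = 0.0139 mmol/kg = 13.9 μmol/kg

[CO3²⁻] = 13.9 μmol/kg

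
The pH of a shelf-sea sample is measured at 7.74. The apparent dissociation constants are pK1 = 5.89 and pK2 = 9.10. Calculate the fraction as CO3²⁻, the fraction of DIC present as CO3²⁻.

α₂ = 1 / (1 + [H⁺]/K2 + [H⁺]²/(K1K2)) = 1 / (1 + 10^+1.36 + 10^-0.49)
   = 1 / (1 + 22.909 + 0.32359) = 1/24.232 = 0.04127

α₂ = 0.0413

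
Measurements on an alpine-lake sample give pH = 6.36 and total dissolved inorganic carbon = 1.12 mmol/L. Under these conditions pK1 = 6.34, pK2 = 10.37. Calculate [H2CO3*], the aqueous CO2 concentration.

[CO2*] = 0.547 mmol/L

α₀ = 1 / (1 + K1/[H⁺] + K1K2/[H⁺]²) = 1 / (1 + 10^+0.02 + 10^-3.99)
   = 1 / (1 + 1.0471 + 0.00010233) = 1/2.0472 = 0.4885
[CO2*] = α₀ × DIC = 0.4885 × 1.12 = 0.547 mmol/L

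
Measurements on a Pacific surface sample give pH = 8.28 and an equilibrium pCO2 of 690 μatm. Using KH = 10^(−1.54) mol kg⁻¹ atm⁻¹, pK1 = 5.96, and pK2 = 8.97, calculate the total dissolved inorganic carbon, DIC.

DIC = 5.03 mmol/kg

[CO2*] = KH · pCO2 = 10^(−1.54) × 690×10^-6 = 1.990×10^-5 mol/kg
α₀ = 1/(1 + K1/[H⁺] + K1K2/[H⁺]²) = 1/(1 + 10^+2.32 + 10^+1.63) = 0.003959
DIC = [CO2*]/α₀ = 1.990×10^-5 / 0.003959 = 5.03 mmol/kg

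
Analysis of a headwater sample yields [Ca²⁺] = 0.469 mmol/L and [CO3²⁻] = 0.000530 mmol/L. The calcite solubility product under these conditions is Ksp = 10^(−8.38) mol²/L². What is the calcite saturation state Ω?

Ksp = 10^(−8.38) = 4.169×10^-9
Ω = [Ca²⁺][CO3²⁻]/Ksp = (0.469×10^-3)(0.000530×10^-3) / 4.169×10^-9 = 0.0596

Ω = 0.0596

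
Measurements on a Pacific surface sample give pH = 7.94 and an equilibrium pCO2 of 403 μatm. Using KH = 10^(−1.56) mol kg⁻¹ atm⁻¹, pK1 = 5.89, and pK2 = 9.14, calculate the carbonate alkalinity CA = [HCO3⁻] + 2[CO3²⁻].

[CO2*] = KH · pCO2 = 10^(−1.56) × 403×10^-6 = 1.110×10^-5 mol/kg
α₀ = 1/(1 + K1/[H⁺] + K1K2/[H⁺]²) = 1/(1 + 10^+2.05 + 10^+0.85) = 0.008314
DIC = [CO2*]/α₀ = 1.110×10^-5 / 0.008314 = 1.335 mmol/kg
CA = (α₁ + 2α₂)·DIC = (0.9328 + 2×0.05886) × 1.335 = 1.40 mmol/kg

CA = 1.40 mmol/kg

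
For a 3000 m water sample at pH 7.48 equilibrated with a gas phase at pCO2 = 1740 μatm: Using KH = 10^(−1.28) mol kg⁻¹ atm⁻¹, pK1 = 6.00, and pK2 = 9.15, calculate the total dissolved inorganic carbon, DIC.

[CO2*] = KH · pCO2 = 10^(−1.28) × 1740×10^-6 = 9.132×10^-5 mol/kg
α₀ = 1/(1 + K1/[H⁺] + K1K2/[H⁺]²) = 1/(1 + 10^+1.48 + 10^-0.19) = 0.03140
DIC = [CO2*]/α₀ = 9.132×10^-5 / 0.03140 = 2.91 mmol/kg

DIC = 2.91 mmol/kg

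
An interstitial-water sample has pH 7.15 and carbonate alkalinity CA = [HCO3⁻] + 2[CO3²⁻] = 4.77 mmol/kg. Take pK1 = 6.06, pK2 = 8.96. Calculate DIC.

DIC = 5.07 mmol/kg

CA = [HCO3⁻] + 2[CO3²⁻] = (α₁ + 2α₂)·DIC
At pH 7.15: [H⁺]/K1 = 10^-1.09 = 0.081283, K2/[H⁺] = 10^-1.81 = 0.015488
α₁ = 1/(1 + 0.081283 + 0.015488) = 1/1.0968 = 0.9118; α₂ = α₁·K2/[H⁺] = 0.01412
α₁ + 2α₂ = 0.9400
DIC = CA / (α₁ + 2α₂) = 4.77 / 0.9400 = 5.07 mmol/kg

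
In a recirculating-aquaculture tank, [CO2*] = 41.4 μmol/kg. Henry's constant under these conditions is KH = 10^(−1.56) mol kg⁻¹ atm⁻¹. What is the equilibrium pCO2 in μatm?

pCO2 = 1500 μatm

KH = 10^(−1.56) = 2.754×10^-2 mol kg⁻¹ atm⁻¹
pCO2 = [CO2*]/KH = 41.4×10^-6 / 2.754×10^-2 = 1.50×10^-3 atm = 1500 μatm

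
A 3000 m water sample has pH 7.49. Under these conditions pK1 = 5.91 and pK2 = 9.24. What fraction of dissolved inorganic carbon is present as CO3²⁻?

α₂ = 1 / (1 + [H⁺]/K2 + [H⁺]²/(K1K2)) = 1 / (1 + 10^+1.75 + 10^+0.17)
   = 1 / (1 + 56.234 + 1.4791) = 1/58.713 = 0.01703

α₂ = 0.0170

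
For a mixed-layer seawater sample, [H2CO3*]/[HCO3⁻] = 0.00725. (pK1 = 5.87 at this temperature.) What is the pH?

From K1 = [H⁺][HCO3⁻]/[H2CO3*]:  pH = pK1 − log₁₀([H2CO3*]/[HCO3⁻])
log₁₀(0.00725) = -2.140
pH = 5.87 − (-2.140) = 8.01

pH = 8.01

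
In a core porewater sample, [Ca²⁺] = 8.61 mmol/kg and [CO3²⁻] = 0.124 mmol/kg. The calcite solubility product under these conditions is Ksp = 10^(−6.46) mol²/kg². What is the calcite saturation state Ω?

Ksp = 10^(−6.46) = 3.467×10^-7
Ω = [Ca²⁺][CO3²⁻]/Ksp = (8.61×10^-3)(0.124×10^-3) / 3.467×10^-7 = 3.08

Ω = 3.08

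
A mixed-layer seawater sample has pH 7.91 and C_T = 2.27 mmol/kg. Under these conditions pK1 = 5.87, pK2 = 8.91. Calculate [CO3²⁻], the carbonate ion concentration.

α₂ = 1 / (1 + [H⁺]/K2 + [H⁺]²/(K1K2)) = 1 / (1 + 10^+1.00 + 10^-1.04)
   = 1 / (1 + 10.000 + 0.091201) = 1/11.091 = 0.09016
[CO3²⁻] = α₂ × DIC = 0.09016 × 2.27 = 0.205 mmol/kg

[CO3²⁻] = 0.205 mmol/kg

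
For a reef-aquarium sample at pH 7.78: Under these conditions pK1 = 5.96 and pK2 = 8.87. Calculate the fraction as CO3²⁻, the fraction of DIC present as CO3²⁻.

α₂ = 0.0741

α₂ = 1 / (1 + [H⁺]/K2 + [H⁺]²/(K1K2)) = 1 / (1 + 10^+1.09 + 10^-0.73)
   = 1 / (1 + 12.303 + 0.18621) = 1/13.489 = 0.07414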